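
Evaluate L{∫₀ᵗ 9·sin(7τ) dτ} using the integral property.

L{∫₀ᵗ f(τ)dτ} = F(s)/s with F(s) = 63/(s² + 49), so the result is (63/(s² + 49))/s = 63/(s(s² + 49))

Final answer: 63/(s(s² + 49))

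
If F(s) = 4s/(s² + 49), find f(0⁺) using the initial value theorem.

f(0⁺) = lim_{s→∞} s·4s/(s² + 49) = lim_{s→∞} 4s²/(s² + 49) = 4

Final answer: 4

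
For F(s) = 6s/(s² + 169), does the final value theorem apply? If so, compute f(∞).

The final value theorem requires all poles of sF(s) in the left half-plane. sF(s) = 6s²/(s² + 169) has poles at s = ±13i (imaginary axis). Theorem does NOT apply (oscillatory system).

Final answer: Not applicable (oscillatory)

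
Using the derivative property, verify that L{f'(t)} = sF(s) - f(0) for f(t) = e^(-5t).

f'(t) = -5e^(-5t). Direct: L{f'(t)} = -5/(s+5). Property: s·1/(s+5) - 1 = (s - (s+5))/(s+5) = -5/(s+5). ✓

Final answer: -5/(s+5)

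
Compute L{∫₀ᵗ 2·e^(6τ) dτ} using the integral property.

L{∫₀ᵗ f(τ)dτ} = F(s)/s with F(s) = 2/(s-6), so L{∫₀ᵗ 2·e^(6τ) dτ} = 2/(s(s-6))

Final answer: 2/(s(s-6))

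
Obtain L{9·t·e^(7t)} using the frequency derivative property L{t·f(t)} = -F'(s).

L{e^(7t)} = 1/(s-7). By frequency derivative: L{t·e^(7t)} = -d/ds[1/(s-7)] = -(-1)/(s-7)² = 1/(s-7)². Then L{9·t·e^(7t)} = 9·1/(s-7)² = 9/(s-7)²

Final answer: 9/(s-7)²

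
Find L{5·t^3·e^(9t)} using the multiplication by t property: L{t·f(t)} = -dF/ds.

Using L{t^n·e^(at)} = n!/(s-a)^(n+1), L{t^3·e^(9t)} = 6/(s-9)^4, so L{5·t^3·e^(9t)} = 5·6/(s-9)^4 = 30/(s-9)^4

Final answer: 30/(s-9)^4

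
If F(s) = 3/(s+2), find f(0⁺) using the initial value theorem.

f(0⁺) = lim_{s→∞} s·3/(s+2) = lim_{s→∞} 3s/(s+2) = 3

Final answer: 3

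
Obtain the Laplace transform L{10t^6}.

L{10t^6} = 10 · L{t^6} = 10 · 720/s^7 = 7200/s^7

Final answer: 7200/s^7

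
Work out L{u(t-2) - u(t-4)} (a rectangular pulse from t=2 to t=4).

L{u(t-a)} = e^(-as)/s. L{u(t-2) - u(t-4)} = (e^(-2s) - e^(-4s))/s

Final answer: (e^(-2s) - e^(-4s))/s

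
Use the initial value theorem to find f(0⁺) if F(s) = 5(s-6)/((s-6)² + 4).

f(0⁺) = lim_{s→∞} sF(s) = lim_{s→∞} 5s(s-6)/((s-6)² + 4) = 5

Final answer: 5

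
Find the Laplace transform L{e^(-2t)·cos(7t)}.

L{e^(at)·cos(ωt)} = (s-a)/((s-a)² + ω²), so L{e^(-2t)·cos(7t)} = (s+2)/((s+2)² + 49)

Final answer: (s+2)/((s+2)² + 49)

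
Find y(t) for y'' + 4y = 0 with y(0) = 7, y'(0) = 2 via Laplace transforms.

L{y''} + 4L{y} = 0. s²Y - 7s - 2 + 4Y = 0. Y(s² + 4) = 7s + 2. Y = (7s + 2)/(s² + 4). Inverting: y(t) = 7cos(2t) + sin(2t)

Final answer: y(t) = 7cos(2t) + sin(2t)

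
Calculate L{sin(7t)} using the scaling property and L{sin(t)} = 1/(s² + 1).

Using L{f(at)} = (1/a)F(s/a) with a=7: L{sin(7t)} = (1/7) · 1/((s/7)² + 1) = (1/7) · 1·49/(s² + 49) = 7/(s² + 49)

Final answer: 7/(s² + 49)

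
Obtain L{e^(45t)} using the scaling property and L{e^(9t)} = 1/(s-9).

Using L{f(at)} = (1/a)F(s/a) with a=5 and f(t) = e^(9t): L{e^(45t)} = (1/5) · 1/((s/5)-9) = (1/5) · 5/(s-45) = 1/(s-45)

Final answer: 1/(s-45)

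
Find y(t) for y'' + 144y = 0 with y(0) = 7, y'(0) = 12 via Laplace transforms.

L{y''} + 144L{y} = 0. s²Y - 7s - 12 + 144Y = 0. Y(s² + 144) = 7s + 12. Y = (7s + 12)/(s² + 144). Inverting: y(t) = 7cos(12t) + sin(12t)

Final answer: y(t) = 7cos(12t) + sin(12t)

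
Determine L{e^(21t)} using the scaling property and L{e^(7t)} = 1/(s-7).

Using L{f(at)} = (1/a)F(s/a) with a=3 and f(t) = e^(7t): L{e^(21t)} = (1/3) · 1/((s/3)-7) = (1/3) · 3/(s-21) = 1/(s-21)

Final answer: 1/(s-21)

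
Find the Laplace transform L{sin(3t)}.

L{sin(ωt)} = ω/(s² + ω²), so L{sin(3t)} = 3/(s² + 9)

Final answer: 3/(s² + 9)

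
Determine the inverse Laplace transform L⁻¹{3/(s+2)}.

L⁻¹{1/(s-a)} = e^(at), so L⁻¹{1/(s+2)} = e^(-2t), and L⁻¹{3/(s+2)} = 3·e^(-2t)

Final answer: 3·e^(-2t)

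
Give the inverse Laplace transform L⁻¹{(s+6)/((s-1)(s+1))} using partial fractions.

Using partial fractions, f(t) = (7e^t - 5e^(-t))/2

Final answer: (7e^t - 5e^(-t))/2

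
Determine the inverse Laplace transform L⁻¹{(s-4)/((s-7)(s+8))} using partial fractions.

Using partial fractions, f(t) = (3e^(7t) + 12e^(-8t))/15

Final answer: (3e^(7t) + 12e^(-8t))/15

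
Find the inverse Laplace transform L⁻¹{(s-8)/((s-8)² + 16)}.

Using frequency shift, L⁻¹{(s-8)/((s-8)² + 16)} = e^(8t)·cos(4t)

Final answer: e^(8t)·cos(4t)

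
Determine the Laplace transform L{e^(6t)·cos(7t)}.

L{e^(at)·cos(ωt)} = (s-a)/((s-a)² + ω²), so L{e^(6t)·cos(7t)} = (s-6)/((s-6)² + 49)

Final answer: (s-6)/((s-6)² + 49)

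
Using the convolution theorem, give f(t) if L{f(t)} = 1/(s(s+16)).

1/(s(s+16)) = (1/s)·(1/(s+16)) = L{1}·L{e^(-16t)}. By convolution, f(t) = 1*e^(-16t) = ∫₀ᵗ 1·e^(-16τ) dτ = (1 - e^(-16t))/16

Final answer: (1 - e^(-16t))/16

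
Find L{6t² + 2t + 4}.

L{6t² + 2t + 4} = 6·2/s³ + 2/s² + 4/s = 12/s³ + 2/s² + 4/s

Final answer: 12/s³ + 2/s² + 4/s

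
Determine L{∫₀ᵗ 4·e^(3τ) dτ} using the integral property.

L{∫₀ᵗ f(τ)dτ} = F(s)/s with F(s) = 4/(s-3), so L{∫₀ᵗ 4·e^(3τ) dτ} = 4/(s(s-3))

Final answer: 4/(s(s-3))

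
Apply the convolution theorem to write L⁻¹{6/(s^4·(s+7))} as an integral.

6/(s^4·(s+7)) = (6/s^4)·(1/(s+7)) = L{t^3}·L{e^(-7t)}. So f(t) = t^3*e^(-7t) = ∫₀ᵗ τ^3·e^(-7(t-τ)) dτ

Final answer: ∫₀ᵗ τ^3·e^(-7(t-τ)) dτ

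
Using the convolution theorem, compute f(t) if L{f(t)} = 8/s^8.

8/s^8 = (8/s)·(1/s^7) = L{8}·L{t^6/720}. By convolution, f(t) = 8*t^6/720 = ∫₀ᵗ 8·τ^6/720 dτ = 8·t^7/5040

Final answer: 8·t^7/5040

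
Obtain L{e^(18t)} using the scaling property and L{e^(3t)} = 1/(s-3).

Using L{f(at)} = (1/a)F(s/a) with a=6 and f(t) = e^(3t): L{e^(18t)} = (1/6) · 1/((s/6)-3) = (1/6) · 6/(s-18) = 1/(s-18)

Final answer: 1/(s-18)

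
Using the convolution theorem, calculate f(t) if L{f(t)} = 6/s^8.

6/s^8 = (6/s)·(1/s^7) = L{6}·L{t^6/720}. By convolution, f(t) = 6*t^6/720 = ∫₀ᵗ 6·τ^6/720 dτ = 6·t^7/5040

Final answer: 6·t^7/5040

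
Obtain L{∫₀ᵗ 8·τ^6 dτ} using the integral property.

L{∫₀ᵗ f(τ)dτ} = F(s)/s with f(t) = 8t^6. F(s) = 5760/s^7, so L{∫₀ᵗ 8·τ^6 dτ} = (5760/s^7)/s = 5760/s^8. (Check: ∫₀ᵗ 8·τ^6 dτ = 8t^7/7.)

Final answer: 5760/s^8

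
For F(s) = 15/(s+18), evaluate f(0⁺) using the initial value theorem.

f(0⁺) = lim_{s→∞} s·15/(s+18) = lim_{s→∞} 15s/(s+18) = 15

Final answer: 15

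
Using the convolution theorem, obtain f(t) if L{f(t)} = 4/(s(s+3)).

4/(s(s+3)) = (4/s)·(1/(s+3)) = L{4}·L{e^(-3t)}. By convolution, f(t) = 4*e^(-3t) = ∫₀ᵗ 4·e^(-3τ) dτ = 4·(1 - e^(-3t))/3

Final answer: 4·(1 - e^(-3t))/3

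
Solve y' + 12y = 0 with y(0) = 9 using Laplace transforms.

L{y'} + 12L{y} = 0. sY - 9 + 12Y = 0. Y(s+12) = 9. Y = 9/(s+12)

Final answer: y(t) = 9e^(-12t)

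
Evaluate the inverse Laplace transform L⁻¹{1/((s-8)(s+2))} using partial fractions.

Decompose: A/(s-8) + B/(s+2). A = 1/10, B = -1/10. f(t) = (e^(8t) - e^(-2t))/10

Final answer: (e^(8t) - e^(-2t))/10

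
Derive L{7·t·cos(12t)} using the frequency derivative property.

L{cos(12t)} = s/(s² + 144). Derivative: d/ds[s/(s² + 144)] = [(s² + 144) - s·2s]/(s² + 144)² = (144 - s²)/(s² + 144)². So L{t·cos(12t)} = -F'(s) = (s² - 144)/(s² + 144)². Then L{7·t·cos(12t)} = 7·(s² - 144)/(s² + 144)²

Final answer: 7·(s² - 144)/(s² + 144)²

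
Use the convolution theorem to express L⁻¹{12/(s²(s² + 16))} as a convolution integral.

12/(s²(s² + 16)) = (1/s²)·(12/(s² + 16)) = L{t}·L{3·sin(4t)}. So f(t) = t*(3·sin(4t)) = ∫₀ᵗ 3τ·sin(4(t-τ)) dτ

Final answer: ∫₀ᵗ 3τ·sin(4(t-τ)) dτ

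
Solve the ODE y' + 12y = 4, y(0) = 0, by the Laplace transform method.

sY + 12Y = 4/s. Y = 4/(s(s+12)). Partial fractions: Y = 1/3/s - 1/3/(s+12)

Final answer: y(t) = 1/3(1 - e^(-12t))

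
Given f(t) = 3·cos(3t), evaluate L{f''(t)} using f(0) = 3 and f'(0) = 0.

F(s) = 3s/(s² + 9). L{f''(t)} = s²F(s) - sf(0) - f'(0) = 3s³/(s² + 9) - 3s = (3s³ - 3s(s² + 9))/(s² + 9) = -27s/(s² + 9)

Final answer: -27s/(s² + 9)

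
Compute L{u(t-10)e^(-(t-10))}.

u(t-a)f(t-a) with f(t)=e^(-t). L{e^(-t)} = 1/(s+1). By time shift: e^(-10s)/(s+1)

Final answer: e^(-10s)/(s+1)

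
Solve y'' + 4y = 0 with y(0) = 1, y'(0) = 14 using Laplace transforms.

L{y''} + 4L{y} = 0. s²Y - s - 14 + 4Y = 0. Y(s² + 4) = s + 14. Y = (s + 14)/(s² + 4). Inverting: y(t) = cos(2t) + 7sin(2t)

Final answer: y(t) = cos(2t) + 7sin(2t)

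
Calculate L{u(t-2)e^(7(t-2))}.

u(t-a)f(t-a) with f(t)=e^(7t). L{e^(7t)} = 1/(s-7). By time shift: e^(-2s)/(s-7)

Final answer: e^(-2s)/(s-7)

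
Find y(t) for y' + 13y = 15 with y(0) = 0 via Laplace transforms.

sY + 13Y = 15/s. Y = 15/(s(s+13)). Partial fractions: Y = 15/13/s - 15/13/(s+13)

Final answer: y(t) = 15/13(1 - e^(-13t))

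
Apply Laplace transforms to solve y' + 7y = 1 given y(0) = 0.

sY + 7Y = 1/s. Y = 1/(s(s+7)). Partial fractions: Y = 1/7/s - 1/7/(s+7)

Final answer: y(t) = 1/7(1 - e^(-7t))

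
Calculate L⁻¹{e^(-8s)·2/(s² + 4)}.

L⁻¹{2/(s² + 4)} = sin(2t). By the time shift theorem, L⁻¹{e^(-as)F(s)} = u(t-a)f(t-a) with a=8, so L⁻¹{e^(-8s)·2/(s² + 4)} = u(t-8)·sin(2(t-8))

Final answer: u(t-8)·sin(2(t-8))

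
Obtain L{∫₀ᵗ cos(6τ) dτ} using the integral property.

L{∫₀ᵗ f(τ)dτ} = F(s)/s with F(s) = s/(s² + 36), so the result is (s/(s² + 36))/s = 1/(s² + 36)

Final answer: 1/(s² + 36)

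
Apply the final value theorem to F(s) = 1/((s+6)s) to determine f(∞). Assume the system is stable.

f(∞) = lim_{s→0} sF(s) = lim_{s→0} 1/(s+6) = 1/6

Final answer: 1/6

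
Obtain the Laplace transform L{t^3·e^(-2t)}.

L{t^n·e^(at)} = n!/(s-a)^(n+1), so L{t^3·e^(-2t)} = 6/(s+2)^4

Final answer: 6/(s+2)^4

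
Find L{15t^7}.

L{t^n} = n!/s^(n+1). So L{15t^7} = 15·7!/s^8 = 75600/s^8

Final answer: 75600/s^8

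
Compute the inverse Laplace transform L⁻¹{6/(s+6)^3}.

L⁻¹{n!/(s-a)^(n+1)} = t^n·e^(at) with n=2, a=-6. So L⁻¹{2/(s+6)^3} = t^2·e^(-6t), and L⁻¹{6/(s+6)^3} = (6/2)·t^2·e^(-6t) = 3·t^2·e^(-6t)

Final answer: 3·t^2·e^(-6t)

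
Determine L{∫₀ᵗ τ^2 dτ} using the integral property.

L{∫₀ᵗ f(τ)dτ} = F(s)/s with f(t) = t^2. F(s) = 2/s^3, so L{∫₀ᵗ τ^2 dτ} = (2/s^3)/s = 2/s^4. (Check: ∫₀ᵗ τ^2 dτ = t^3/3.)

Final answer: 2/s^4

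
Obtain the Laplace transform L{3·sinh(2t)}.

L{sinh(ωt)} = ω/(s² - ω²), so L{sinh(2t)} = 2/(s² - 4). Then L{3·sinh(2t)} = 3·2/(s² - 4) = 6/(s² - 4)

Final answer: 6/(s² - 4)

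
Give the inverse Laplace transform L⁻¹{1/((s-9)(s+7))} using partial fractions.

Decompose: A/(s-9) + B/(s+7). A = 1/16, B = -1/16. f(t) = (e^(9t) - e^(-7t))/16

Final answer: (e^(9t) - e^(-7t))/16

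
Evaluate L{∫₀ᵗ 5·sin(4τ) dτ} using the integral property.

L{∫₀ᵗ f(τ)dτ} = F(s)/s with F(s) = 20/(s² + 16), so the result is (20/(s² + 16))/s = 20/(s(s² + 16))

Final answer: 20/(s(s² + 16))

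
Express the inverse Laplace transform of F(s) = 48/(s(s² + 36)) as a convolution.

48/(s(s² + 36)) = (1/s)·(48/(s² + 36)) = L{1}·L{8·sin(6t)}. So f(t) = 1*(8·sin(6t)) = ∫₀ᵗ 8·sin(6τ) dτ

Final answer: ∫₀ᵗ 8·sin(6τ) dτ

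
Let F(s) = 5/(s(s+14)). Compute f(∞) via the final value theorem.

f(∞) = lim_{s→0} s·5/(s(s+14)) = lim_{s→0} 5/(s+14) = 5/14 = 5/14

Final answer: 5/14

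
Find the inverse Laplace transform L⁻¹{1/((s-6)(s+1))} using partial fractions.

Decompose: A/(s-6) + B/(s+1). A = 1/7, B = -1/7. f(t) = (e^(6t) - e^(-t))/7

Final answer: (e^(6t) - e^(-t))/7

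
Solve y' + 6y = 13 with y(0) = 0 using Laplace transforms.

sY + 6Y = 13/s. Y = 13/(s(s+6)). Partial fractions: Y = 13/6/s - 13/6/(s+6)

Final answer: y(t) = 13/6(1 - e^(-6t))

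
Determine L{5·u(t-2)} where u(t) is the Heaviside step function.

L{u(t-a)} = e^(-as)/s. Here a=2, so L{u(t-2)} = e^(-2s)/s, and L{5·u(t-2)} = 5·e^(-2s)/s

Final answer: 5·e^(-2s)/s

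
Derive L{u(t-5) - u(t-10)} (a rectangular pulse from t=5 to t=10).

L{u(t-a)} = e^(-as)/s. L{u(t-5) - u(t-10)} = (e^(-5s) - e^(-10s))/s

Final answer: (e^(-5s) - e^(-10s))/s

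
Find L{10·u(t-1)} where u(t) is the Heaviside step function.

L{u(t-a)} = e^(-as)/s. Here a=1, so L{u(t-1)} = e^(-s)/s, and L{10·u(t-1)} = 10·e^(-s)/s

Final answer: 10·e^(-s)/s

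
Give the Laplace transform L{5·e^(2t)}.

L{e^(at)} = 1/(s-a), so L{e^(2t)} = 1/(s-2). Then L{5·e^(2t)} = 5/(s-2)

Final answer: 5/(s-2)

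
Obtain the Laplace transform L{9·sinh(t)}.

L{sinh(ωt)} = ω/(s² - ω²), so L{sinh(t)} = 1/(s² - 1). Then L{9·sinh(t)} = 9·1/(s² - 1) = 9/(s² - 1)

Final answer: 9/(s² - 1)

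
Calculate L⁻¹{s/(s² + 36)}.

This is the form c·s/(s² + a²) with a = 6. L⁻¹ = cos(6t)

Final answer: cos(6t)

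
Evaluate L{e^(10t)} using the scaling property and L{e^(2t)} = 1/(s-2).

Using L{f(at)} = (1/a)F(s/a) with a=5 and f(t) = e^(2t): L{e^(10t)} = (1/5) · 1/((s/5)-2) = (1/5) · 5/(s-10) = 1/(s-10)

Final answer: 1/(s-10)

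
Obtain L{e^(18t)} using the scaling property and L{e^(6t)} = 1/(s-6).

Using L{f(at)} = (1/a)F(s/a) with a=3 and f(t) = e^(6t): L{e^(18t)} = (1/3) · 1/((s/3)-6) = (1/3) · 3/(s-18) = 1/(s-18)

Final answer: 1/(s-18)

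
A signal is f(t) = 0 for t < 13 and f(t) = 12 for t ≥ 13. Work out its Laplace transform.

f(t) = 12·u(t-13). L{u(t-13)} = e^(-13s)/s, so L{f(t)} = 12·e^(-13s)/s

Final answer: 12·e^(-13s)/s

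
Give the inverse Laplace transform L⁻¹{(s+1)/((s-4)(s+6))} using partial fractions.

Using partial fractions, f(t) = (5e^(4t) + 5e^(-6t))/10

Final answer: (5e^(4t) + 5e^(-6t))/10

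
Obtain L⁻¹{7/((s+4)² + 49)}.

Form: b/((s-a)² + b²) → e^(at)sin(bt). With a=-4, b=7

Final answer: e^(-4t)·sin(7t)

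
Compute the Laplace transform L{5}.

L{5} = 5 · L{1} = 5/s

Final answer: 5/s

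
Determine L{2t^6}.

L{t^n} = n!/s^(n+1). So L{2t^6} = 2·6!/s^7 = 1440/s^7

Final answer: 1440/s^7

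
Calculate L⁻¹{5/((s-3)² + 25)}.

Form: b/((s-a)² + b²) → e^(at)sin(bt). With a=3, b=5

Final answer: e^(3t)·sin(5t)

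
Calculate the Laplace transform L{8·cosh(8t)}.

L{cosh(ωt)} = s/(s² - ω²), so L{cosh(8t)} = s/(s² - 64). Then L{8·cosh(8t)} = 8·s/(s² - 64) = 8s/(s² - 64)

Final answer: 8s/(s² - 64)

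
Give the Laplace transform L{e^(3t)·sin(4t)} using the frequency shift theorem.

Frequency shift: L{e^(at)f(t)} = F(s-a). L{e^(3t)·sin(4t)} = 4/((s-3)² + 16)

Final answer: 4/((s-3)² + 16)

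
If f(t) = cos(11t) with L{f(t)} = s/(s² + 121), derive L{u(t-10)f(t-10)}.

Time shift theorem: L{u(t-a)f(t-a)} = e^(-as)F(s). Here a=10, F(s) = s/(s² + 121), so L{u(t-10)f(t-10)} = e^(-10s)·s/(s² + 121)

Final answer: e^(-10s)·s/(s² + 121)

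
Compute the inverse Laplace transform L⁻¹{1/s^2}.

L⁻¹{n!/s^(n+1)} = t^n with n=1. So L⁻¹{1/s^2} = t

Final answer: t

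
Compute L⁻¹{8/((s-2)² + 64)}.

Form: b/((s-a)² + b²) → e^(at)sin(bt). With a=2, b=8

Final answer: e^(2t)·sin(8t)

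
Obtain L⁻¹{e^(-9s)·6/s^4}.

L⁻¹{6/s^4} = t^3. By the time shift theorem, L⁻¹{e^(-as)F(s)} = u(t-a)f(t-a) with a=9, so L⁻¹{e^(-9s)·6/s^4} = u(t-9)·(t-9)^3

Final answer: u(t-9)·(t-9)^3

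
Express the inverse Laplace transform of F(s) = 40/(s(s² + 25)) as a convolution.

40/(s(s² + 25)) = (1/s)·(40/(s² + 25)) = L{1}·L{8·sin(5t)}. So f(t) = 1*(8·sin(5t)) = ∫₀ᵗ 8·sin(5τ) dτ

Final answer: ∫₀ᵗ 8·sin(5τ) dτ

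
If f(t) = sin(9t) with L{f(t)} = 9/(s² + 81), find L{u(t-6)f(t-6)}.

Time shift theorem: L{u(t-a)f(t-a)} = e^(-as)F(s). Here a=6, F(s) = 9/(s² + 81), so L{u(t-6)f(t-6)} = e^(-6s)·9/(s² + 81)

Final answer: e^(-6s)·9/(s² + 81)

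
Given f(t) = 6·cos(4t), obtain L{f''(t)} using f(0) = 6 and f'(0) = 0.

F(s) = 6s/(s² + 16). L{f''(t)} = s²F(s) - sf(0) - f'(0) = 6s³/(s² + 16) - 6s = (6s³ - 6s(s² + 16))/(s² + 16) = -96s/(s² + 16)

Final answer: -96s/(s² + 16)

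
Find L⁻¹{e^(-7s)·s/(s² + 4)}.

L⁻¹{s/(s² + 4)} = cos(2t). By the time shift theorem, L⁻¹{e^(-as)F(s)} = u(t-a)f(t-a) with a=7, so L⁻¹{e^(-7s)·s/(s² + 4)} = u(t-7)·cos(2(t-7))

Final answer: u(t-7)·cos(2(t-7))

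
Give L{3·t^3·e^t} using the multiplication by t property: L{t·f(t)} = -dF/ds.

Using L{t^n·e^(at)} = n!/(s-a)^(n+1), L{t^3·e^t} = 6/(s-1)^4, so L{3·t^3·e^t} = 3·6/(s-1)^4 = 18/(s-1)^4

Final answer: 18/(s-1)^4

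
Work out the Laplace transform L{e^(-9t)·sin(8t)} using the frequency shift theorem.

Frequency shift: L{e^(at)f(t)} = F(s-a). L{e^(-9t)·sin(8t)} = 8/((s+9)² + 64)

Final answer: 8/((s+9)² + 64)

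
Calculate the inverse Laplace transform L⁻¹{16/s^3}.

L⁻¹{n!/s^(n+1)} = t^n with n=2. So L⁻¹{2/s^3} = t^2, and L⁻¹{16/s^3} = (16/2)·t^2 = 8·t^2

Final answer: 8·t^2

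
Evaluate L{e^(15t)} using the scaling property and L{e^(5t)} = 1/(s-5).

Using L{f(at)} = (1/a)F(s/a) with a=3 and f(t) = e^(5t): L{e^(15t)} = (1/3) · 1/((s/3)-5) = (1/3) · 3/(s-15) = 1/(s-15)

Final answer: 1/(s-15)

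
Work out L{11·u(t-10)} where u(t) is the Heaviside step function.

L{u(t-a)} = e^(-as)/s. Here a=10, so L{u(t-10)} = e^(-10s)/s, and L{11·u(t-10)} = 11·e^(-10s)/s

Final answer: 11·e^(-10s)/s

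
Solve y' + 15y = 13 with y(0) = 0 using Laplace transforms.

sY + 15Y = 13/s. Y = 13/(s(s+15)). Partial fractions: Y = 13/15/s - 13/15/(s+15)

Final answer: y(t) = 13/15(1 - e^(-15t))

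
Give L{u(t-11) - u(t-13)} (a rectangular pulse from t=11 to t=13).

L{u(t-a)} = e^(-as)/s. L{u(t-11) - u(t-13)} = (e^(-11s) - e^(-13s))/s

Final answer: (e^(-11s) - e^(-13s))/s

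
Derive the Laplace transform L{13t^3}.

L{13t^3} = 13 · L{t^3} = 13 · 6/s^4 = 78/s^4

Final answer: 78/s^4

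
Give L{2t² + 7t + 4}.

L{2t² + 7t + 4} = 2·2/s³ + 7/s² + 4/s = 4/s³ + 7/s² + 4/s

Final answer: 4/s³ + 7/s² + 4/s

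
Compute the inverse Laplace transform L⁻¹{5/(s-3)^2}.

L⁻¹{n!/(s-a)^(n+1)} = t^n·e^(at) with n=1, a=3. So L⁻¹{1/(s-3)^2} = t·e^(3t), and L⁻¹{5/(s-3)^2} = (5/1)·t·e^(3t) = 5·t·e^(3t)

Final answer: 5·t·e^(3t)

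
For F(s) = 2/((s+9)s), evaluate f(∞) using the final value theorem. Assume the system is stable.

f(∞) = lim_{s→0} sF(s) = lim_{s→0} 2/(s+9) = 2/9

Final answer: 2/9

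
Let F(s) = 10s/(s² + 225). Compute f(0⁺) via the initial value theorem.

f(0⁺) = lim_{s→∞} s·10s/(s² + 225) = lim_{s→∞} 10s²/(s² + 225) = 10

Final answer: 10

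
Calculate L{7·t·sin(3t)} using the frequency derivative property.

L{sin(3t)} = 3/(s² + 9). By L{t·f(t)} = -F'(s): -d/ds[3/(s² + 9)] = -(3)·(-2s)/(s² + 9)² = 6s/(s² + 9)². Then L{7·t·sin(3t)} = 7·6s/(s² + 9)² = 42s/(s² + 9)²

Final answer: 42s/(s² + 9)²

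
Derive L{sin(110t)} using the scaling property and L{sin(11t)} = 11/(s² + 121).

Using L{f(at)} = (1/a)F(s/a) with a=10: L{sin(110t)} = (1/10) · 11/((s/10)² + 121) = (1/10) · 11·100/(s² + 12100) = 110/(s² + 12100)

Final answer: 110/(s² + 12100)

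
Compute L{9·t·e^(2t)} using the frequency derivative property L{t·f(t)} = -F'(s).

L{e^(2t)} = 1/(s-2). By frequency derivative: L{t·e^(2t)} = -d/ds[1/(s-2)] = -(-1)/(s-2)² = 1/(s-2)². Then L{9·t·e^(2t)} = 9·1/(s-2)² = 9/(s-2)²

Final answer: 9/(s-2)²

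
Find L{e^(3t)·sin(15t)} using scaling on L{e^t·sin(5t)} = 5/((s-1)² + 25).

Scaling with a=3: L{e^(3t)·sin(15t)} = (1/3) · 5/((s/3-1)² + 25). Simplifying: 15/((s-3)² + 225)

Final answer: 15/((s-3)² + 225)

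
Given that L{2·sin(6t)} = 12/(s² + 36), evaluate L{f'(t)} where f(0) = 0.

L{f'(t)} = s·F(s) - f(0) = s·12/(s² + 36) - 0 = 12s/(s² + 36)

Final answer: 12s/(s² + 36)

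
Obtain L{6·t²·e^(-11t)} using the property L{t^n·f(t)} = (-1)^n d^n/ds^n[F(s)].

L{e^(-11t)} = 1/(s+11). d/ds[1/(s+11)] = -1/(s+11)². d²/ds²[1/(s+11)] = 2/(s+11)³. So L{t²·e^(-11t)} = (-1)² · 2/(s+11)³ = 2/(s+11)³. Then L{6·t²·e^(-11t)} = 6·2/(s+11)³ = 12/(s+11)³

Final answer: 12/(s+11)³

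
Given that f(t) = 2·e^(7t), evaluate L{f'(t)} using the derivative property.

f(0) = 2, F(s) = 2/(s-7). L{f'(t)} = s·F(s) - f(0) = 2s/(s-7) - 2 = (2s - 2(s-7))/(s-7) = 14/(s-7)

Final answer: 14/(s-7)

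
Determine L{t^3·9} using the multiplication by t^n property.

L{9} = 9/s. d^1/ds^1[1/s] = -1/s². d^2/ds^2[1/s] = 2/s^3. d^3/ds^3[1/s] = -6/s^4. So L{t^3} = (-1)^{3}·-6/s^4 = 6/s^4. Then L{t^3·9} = 9·6/s^4 = 54/s^4

Final answer: 54/s^4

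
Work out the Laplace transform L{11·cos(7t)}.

L{cos(ωt)} = s/(s² + ω²), so L{cos(7t)} = s/(s² + 49). Then L{11·cos(7t)} = 11·s/(s² + 49) = 11s/(s² + 49)

Final answer: 11s/(s² + 49)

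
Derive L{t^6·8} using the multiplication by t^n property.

L{8} = 8/s. d^1/ds^1[1/s] = -1/s². d^2/ds^2[1/s] = 2/s^3. d^3/ds^3[1/s] = -6/s^4. d^4/ds^4[1/s] = 24/s^5. d^5/ds^5[1/s] = -120/s^6. d^6/ds^6[1/s] = 720/s^7. So L{t^6} = (-1)^{6}·720/s^7 = 720/s^7. Then L{t^6·8} = 8·720/s^7 = 5760/s^7

Final answer: 5760/s^7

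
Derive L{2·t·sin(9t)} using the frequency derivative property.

L{sin(9t)} = 9/(s² + 81). By L{t·f(t)} = -F'(s): -d/ds[9/(s² + 81)] = -(9)·(-2s)/(s² + 81)² = 18s/(s² + 81)². Then L{2·t·sin(9t)} = 2·18s/(s² + 81)² = 36s/(s² + 81)²

Final answer: 36s/(s² + 81)²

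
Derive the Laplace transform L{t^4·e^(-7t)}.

L{t^n·e^(at)} = n!/(s-a)^(n+1), so L{t^4·e^(-7t)} = 24/(s+7)^5

Final answer: 24/(s+7)^5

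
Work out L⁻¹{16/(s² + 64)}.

This is the form c·a/(s² + a²) with a = 8, c = 2. L⁻¹ = 2·sin(8t)

Final answer: 2·sin(8t)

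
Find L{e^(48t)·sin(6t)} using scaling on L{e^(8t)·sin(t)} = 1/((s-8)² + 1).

Scaling with a=6: L{e^(48t)·sin(6t)} = (1/6) · 1/((s/6-8)² + 1). Simplifying: 6/((s-48)² + 36)

Final answer: 6/((s-48)² + 36)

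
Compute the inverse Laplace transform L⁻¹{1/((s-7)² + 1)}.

Using frequency shift, L⁻¹{1/((s-7)² + 1)} = e^(7t)·sin(t)

Final answer: e^(7t)·sin(t)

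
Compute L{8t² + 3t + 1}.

L{8t² + 3t + 1} = 8·2/s³ + 3/s² + 1/s = 16/s³ + 3/s² + 1/s

Final answer: 16/s³ + 3/s² + 1/s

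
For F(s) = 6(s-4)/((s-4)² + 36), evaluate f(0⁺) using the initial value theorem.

f(0⁺) = lim_{s→∞} sF(s) = lim_{s→∞} 6s(s-4)/((s-4)² + 36) = 6

Final answer: 6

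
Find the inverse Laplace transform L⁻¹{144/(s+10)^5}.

L⁻¹{n!/(s-a)^(n+1)} = t^n·e^(at) with n=4, a=-10. So L⁻¹{24/(s+10)^5} = t^4·e^(-10t), and L⁻¹{144/(s+10)^5} = (144/24)·t^4·e^(-10t) = 6·t^4·e^(-10t)

Final answer: 6·t^4·e^(-10t)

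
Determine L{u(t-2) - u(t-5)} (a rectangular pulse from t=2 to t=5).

L{u(t-a)} = e^(-as)/s. L{u(t-2) - u(t-5)} = (e^(-2s) - e^(-5s))/s

Final answer: (e^(-2s) - e^(-5s))/s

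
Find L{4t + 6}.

L{4t + 6} = 4·L{t} + 6·L{1} = 4/s² + 6/s

Final answer: 4/s² + 6/s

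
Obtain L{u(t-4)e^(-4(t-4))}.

u(t-a)f(t-a) with f(t)=e^(-4t). L{e^(-4t)} = 1/(s+4). By time shift: e^(-4s)/(s+4)

Final answer: e^(-4s)/(s+4)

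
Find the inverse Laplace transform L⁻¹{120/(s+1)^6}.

L⁻¹{n!/(s-a)^(n+1)} = t^n·e^(at), so L⁻¹{120/(s+1)^6} = t^5·e^(-t)

Final answer: t^5·e^(-t)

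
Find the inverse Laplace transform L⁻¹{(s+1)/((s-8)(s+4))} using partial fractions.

Using partial fractions, f(t) = (9e^(8t) + 3e^(-4t))/12

Final answer: (9e^(8t) + 3e^(-4t))/12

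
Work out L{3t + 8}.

L{3t + 8} = 3·L{t} + 8·L{1} = 3/s² + 8/s

Final answer: 3/s² + 8/s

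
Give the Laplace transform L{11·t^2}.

L{t^n} = n!/s^(n+1), so L{t^2} = 2/s^3. Then L{11·t^2} = 11·2/s^3 = 22/s^3

Final answer: 22/s^3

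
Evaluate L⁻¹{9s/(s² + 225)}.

This is the form c·s/(s² + a²) with a = 15, c = 9. L⁻¹ = 9·cos(15t)

Final answer: 9·cos(15t)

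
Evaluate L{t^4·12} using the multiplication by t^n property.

L{12} = 12/s. d^1/ds^1[1/s] = -1/s². d^2/ds^2[1/s] = 2/s^3. d^3/ds^3[1/s] = -6/s^4. d^4/ds^4[1/s] = 24/s^5. So L{t^4} = (-1)^{4}·24/s^5 = 24/s^5. Then L{t^4·12} = 12·24/s^5 = 288/s^5

Final answer: 288/s^5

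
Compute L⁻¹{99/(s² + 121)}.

This is the form c·a/(s² + a²) with a = 11, c = 9. L⁻¹ = 9·sin(11t)

Final answer: 9·sin(11t)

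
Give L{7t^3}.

L{t^n} = n!/s^(n+1). So L{7t^3} = 7·3!/s^4 = 42/s^4

Final answer: 42/s^4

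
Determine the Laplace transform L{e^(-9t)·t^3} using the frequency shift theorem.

L{e^(at)·t^n} = n!/(s-a)^(n+1), so L{e^(-9t)·t^3} = 6/(s+9)^4

Final answer: 6/(s+9)^4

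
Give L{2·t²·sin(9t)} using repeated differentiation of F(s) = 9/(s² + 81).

F(s) = 9/(s² + 81). F'(s) = -18s/(s² + 81)². F''(s) = -18(81 - 3s²)/(s² + 81)³ = (54s² - 1458)/(s² + 81)³. So L{t²·sin(9t)} = (-1)² F''(s) = (54s² - 1458)/(s² + 81)³. Then L{2·t²·sin(9t)} = 2·(54s² - 1458)/(s² + 81)³ = (108s² - 2916)/(s² + 81)³

Final answer: (108s² - 2916)/(s² + 81)³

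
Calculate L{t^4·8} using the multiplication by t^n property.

L{8} = 8/s. d^1/ds^1[1/s] = -1/s². d^2/ds^2[1/s] = 2/s^3. d^3/ds^3[1/s] = -6/s^4. d^4/ds^4[1/s] = 24/s^5. So L{t^4} = (-1)^{4}·24/s^5 = 24/s^5. Then L{t^4·8} = 8·24/s^5 = 192/s^5

Final answer: 192/s^5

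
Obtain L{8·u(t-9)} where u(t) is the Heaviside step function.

L{u(t-a)} = e^(-as)/s. Here a=9, so L{u(t-9)} = e^(-9s)/s, and L{8·u(t-9)} = 8·e^(-9s)/s

Final answer: 8·e^(-9s)/s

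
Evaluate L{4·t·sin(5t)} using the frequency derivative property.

L{sin(5t)} = 5/(s² + 25). By L{t·f(t)} = -F'(s): -d/ds[5/(s² + 25)] = -(5)·(-2s)/(s² + 25)² = 10s/(s² + 25)². Then L{4·t·sin(5t)} = 4·10s/(s² + 25)² = 40s/(s² + 25)²

Final answer: 40s/(s² + 25)²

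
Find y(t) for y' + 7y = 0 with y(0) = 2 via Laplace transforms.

L{y'} + 7L{y} = 0. sY - 2 + 7Y = 0. Y(s+7) = 2. Y = 2/(s+7)

Final answer: y(t) = 2e^(-7t)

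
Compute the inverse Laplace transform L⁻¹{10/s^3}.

L⁻¹{n!/s^(n+1)} = t^n with n=2. So L⁻¹{2/s^3} = t^2, and L⁻¹{10/s^3} = (10/2)·t^2 = 5·t^2

Final answer: 5·t^2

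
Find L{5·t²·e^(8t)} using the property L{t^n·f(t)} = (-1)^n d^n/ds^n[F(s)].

L{e^(8t)} = 1/(s-8). d/ds[1/(s-8)] = -1/(s-8)². d²/ds²[1/(s-8)] = 2/(s-8)³. So L{t²·e^(8t)} = (-1)² · 2/(s-8)³ = 2/(s-8)³. Then L{5·t²·e^(8t)} = 5·2/(s-8)³ = 10/(s-8)³

Final answer: 10/(s-8)³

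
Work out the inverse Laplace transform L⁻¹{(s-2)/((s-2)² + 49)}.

Using frequency shift, L⁻¹{(s-2)/((s-2)² + 49)} = e^(2t)·cos(7t)

Final answer: e^(2t)·cos(7t)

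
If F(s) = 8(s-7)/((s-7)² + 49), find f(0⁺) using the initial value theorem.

f(0⁺) = lim_{s→∞} sF(s) = lim_{s→∞} 8s(s-7)/((s-7)² + 49) = 8

Final answer: 8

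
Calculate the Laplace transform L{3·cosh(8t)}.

L{cosh(ωt)} = s/(s² - ω²), so L{cosh(8t)} = s/(s² - 64). Then L{3·cosh(8t)} = 3·s/(s² - 64) = 3s/(s² - 64)

Final answer: 3s/(s² - 64)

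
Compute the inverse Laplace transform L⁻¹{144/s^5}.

L⁻¹{n!/s^(n+1)} = t^n with n=4. So L⁻¹{24/s^5} = t^4, and L⁻¹{144/s^5} = (144/24)·t^4 = 6·t^4

Final answer: 6·t^4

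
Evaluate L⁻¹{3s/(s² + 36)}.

This is the form c·s/(s² + a²) with a = 6, c = 3. L⁻¹ = 3·cos(6t)

Final answer: 3·cos(6t)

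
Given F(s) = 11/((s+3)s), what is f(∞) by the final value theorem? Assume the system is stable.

f(∞) = lim_{s→0} sF(s) = lim_{s→0} 11/(s+3) = 11/3

Final answer: 11/3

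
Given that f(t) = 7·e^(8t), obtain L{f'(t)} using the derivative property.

f(0) = 7, F(s) = 7/(s-8). L{f'(t)} = s·F(s) - f(0) = 7s/(s-8) - 7 = (7s - 7(s-8))/(s-8) = 56/(s-8)

Final answer: 56/(s-8)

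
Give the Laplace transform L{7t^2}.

L{7t^2} = 7 · L{t^2} = 7 · 2/s^3 = 14/s^3

Final answer: 14/s^3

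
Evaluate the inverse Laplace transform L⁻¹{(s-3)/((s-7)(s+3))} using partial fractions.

Using partial fractions, f(t) = (4e^(7t) + 6e^(-3t))/10

Final answer: (4e^(7t) + 6e^(-3t))/10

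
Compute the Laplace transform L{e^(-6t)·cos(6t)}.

L{e^(at)·cos(ωt)} = (s-a)/((s-a)² + ω²), so L{e^(-6t)·cos(6t)} = (s+6)/((s+6)² + 36)

Final answer: (s+6)/((s+6)² + 36)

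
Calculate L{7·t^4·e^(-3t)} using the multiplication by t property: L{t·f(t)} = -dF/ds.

Using L{t^n·e^(at)} = n!/(s-a)^(n+1), L{t^4·e^(-3t)} = 24/(s+3)^5, so L{7·t^4·e^(-3t)} = 7·24/(s+3)^5 = 168/(s+3)^5

Final answer: 168/(s+3)^5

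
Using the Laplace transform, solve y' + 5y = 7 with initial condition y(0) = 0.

sY + 5Y = 7/s. Y = 7/(s(s+5)). Partial fractions: Y = 7/5/s - 7/5/(s+5)

Final answer: y(t) = 7/5(1 - e^(-5t))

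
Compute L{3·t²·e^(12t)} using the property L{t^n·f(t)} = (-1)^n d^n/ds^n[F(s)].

L{e^(12t)} = 1/(s-12). d/ds[1/(s-12)] = -1/(s-12)². d²/ds²[1/(s-12)] = 2/(s-12)³. So L{t²·e^(12t)} = (-1)² · 2/(s-12)³ = 2/(s-12)³. Then L{3·t²·e^(12t)} = 3·2/(s-12)³ = 6/(s-12)³

Final answer: 6/(s-12)³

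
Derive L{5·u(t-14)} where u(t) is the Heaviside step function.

L{u(t-a)} = e^(-as)/s. Here a=14, so L{u(t-14)} = e^(-14s)/s, and L{5·u(t-14)} = 5·e^(-14s)/s

Final answer: 5·e^(-14s)/s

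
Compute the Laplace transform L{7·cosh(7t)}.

L{cosh(ωt)} = s/(s² - ω²), so L{cosh(7t)} = s/(s² - 49). Then L{7·cosh(7t)} = 7·s/(s² - 49) = 7s/(s² - 49)

Final answer: 7s/(s² - 49)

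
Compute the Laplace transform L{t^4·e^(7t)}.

L{t^n·e^(at)} = n!/(s-a)^(n+1), so L{t^4·e^(7t)} = 24/(s-7)^5

Final answer: 24/(s-7)^5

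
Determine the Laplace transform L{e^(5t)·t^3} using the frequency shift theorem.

L{e^(at)·t^n} = n!/(s-a)^(n+1), so L{e^(5t)·t^3} = 6/(s-5)^4

Final answer: 6/(s-5)^4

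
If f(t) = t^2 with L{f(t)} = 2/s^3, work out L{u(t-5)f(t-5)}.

Time shift theorem: L{u(t-a)f(t-a)} = e^(-as)F(s). Here a=5, F(s) = 2/s^3, so L{u(t-5)f(t-5)} = e^(-5s)·2/s^3

Final answer: e^(-5s)·2/s^3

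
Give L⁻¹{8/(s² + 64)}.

This is the form c·a/(s² + a²) with a = 8. L⁻¹ = sin(8t)

Final answer: sin(8t)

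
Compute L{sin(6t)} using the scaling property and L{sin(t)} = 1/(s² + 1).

Using L{f(at)} = (1/a)F(s/a) with a=6: L{sin(6t)} = (1/6) · 1/((s/6)² + 1) = (1/6) · 1·36/(s² + 36) = 6/(s² + 36)

Final answer: 6/(s² + 36)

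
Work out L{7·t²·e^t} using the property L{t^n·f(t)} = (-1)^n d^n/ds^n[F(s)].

L{e^t} = 1/(s-1). d/ds[1/(s-1)] = -1/(s-1)². d²/ds²[1/(s-1)] = 2/(s-1)³. So L{t²·e^t} = (-1)² · 2/(s-1)³ = 2/(s-1)³. Then L{7·t²·e^t} = 7·2/(s-1)³ = 14/(s-1)³

Final answer: 14/(s-1)³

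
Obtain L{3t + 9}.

L{3t + 9} = 3·L{t} + 9·L{1} = 3/s² + 9/s

Final answer: 3/s² + 9/s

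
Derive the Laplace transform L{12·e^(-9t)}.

L{e^(at)} = 1/(s-a), so L{e^(-9t)} = 1/(s+9). Then L{12·e^(-9t)} = 12/(s+9)

Final answer: 12/(s+9)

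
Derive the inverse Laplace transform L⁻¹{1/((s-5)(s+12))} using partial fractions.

Decompose: A/(s-5) + B/(s+12). A = 1/17, B = -1/17. f(t) = (e^(5t) - e^(-12t))/17

Final answer: (e^(5t) - e^(-12t))/17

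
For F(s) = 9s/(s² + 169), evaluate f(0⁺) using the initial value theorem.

f(0⁺) = lim_{s→∞} s·9s/(s² + 169) = lim_{s→∞} 9s²/(s² + 169) = 9

Final answer: 9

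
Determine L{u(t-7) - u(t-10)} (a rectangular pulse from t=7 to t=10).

L{u(t-a)} = e^(-as)/s. L{u(t-7) - u(t-10)} = (e^(-7s) - e^(-10s))/s

Final answer: (e^(-7s) - e^(-10s))/s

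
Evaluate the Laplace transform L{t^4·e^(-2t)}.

L{t^n·e^(at)} = n!/(s-a)^(n+1), so L{t^4·e^(-2t)} = 24/(s+2)^5

Final answer: 24/(s+2)^5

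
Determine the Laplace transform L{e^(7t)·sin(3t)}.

L{e^(at)·sin(ωt)} = ω/((s-a)² + ω²), so L{e^(7t)·sin(3t)} = 3/((s-7)² + 9)

Final answer: 3/((s-7)² + 9)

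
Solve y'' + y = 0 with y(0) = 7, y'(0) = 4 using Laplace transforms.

L{y''} + 1L{y} = 0. s²Y - 7s - 4 + Y = 0. Y(s² + 1) = 7s + 4. Y = (7s + 4)/(s² + 1). Inverting: y(t) = 7cos(t) + 4sin(t)

Final answer: y(t) = 7cos(t) + 4sin(t)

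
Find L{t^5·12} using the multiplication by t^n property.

L{12} = 12/s. d^1/ds^1[1/s] = -1/s². d^2/ds^2[1/s] = 2/s^3. d^3/ds^3[1/s] = -6/s^4. d^4/ds^4[1/s] = 24/s^5. d^5/ds^5[1/s] = -120/s^6. So L{t^5} = (-1)^{5}·-120/s^6 = 120/s^6. Then L{t^5·12} = 12·120/s^6 = 1440/s^6

Final answer: 1440/s^6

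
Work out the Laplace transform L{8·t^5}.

L{t^n} = n!/s^(n+1), so L{t^5} = 120/s^6. Then L{8·t^5} = 8·120/s^6 = 960/s^6

Final answer: 960/s^6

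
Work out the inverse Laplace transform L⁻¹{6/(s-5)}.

L⁻¹{1/(s-a)} = e^(at), so L⁻¹{1/(s-5)} = e^(5t), and L⁻¹{6/(s-5)} = 6·e^(5t)

Final answer: 6·e^(5t)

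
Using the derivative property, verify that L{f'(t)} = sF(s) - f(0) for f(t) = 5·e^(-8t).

f'(t) = -40e^(-8t). Direct: L{f'(t)} = -40/(s+8). Property: s·5/(s+8) - 5 = (5s - 5(s+8))/(s+8) = -40/(s+8). ✓

Final answer: -40/(s+8)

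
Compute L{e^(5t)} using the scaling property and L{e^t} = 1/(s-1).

Using L{f(at)} = (1/a)F(s/a) with a=5 and f(t) = e^t: L{e^(5t)} = (1/5) · 1/((s/5)-1) = (1/5) · 5/(s-5) = 1/(s-5)

Final answer: 1/(s-5)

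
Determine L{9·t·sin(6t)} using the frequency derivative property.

L{sin(6t)} = 6/(s² + 36). By L{t·f(t)} = -F'(s): -d/ds[6/(s² + 36)] = -(6)·(-2s)/(s² + 36)² = 12s/(s² + 36)². Then L{9·t·sin(6t)} = 9·12s/(s² + 36)² = 108s/(s² + 36)²

Final answer: 108s/(s² + 36)²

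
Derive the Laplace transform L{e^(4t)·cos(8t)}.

L{e^(at)·cos(ωt)} = (s-a)/((s-a)² + ω²), so L{e^(4t)·cos(8t)} = (s-4)/((s-4)² + 64)

Final answer: (s-4)/((s-4)² + 64)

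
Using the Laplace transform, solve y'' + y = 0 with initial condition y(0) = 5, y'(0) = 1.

L{y''} + 1L{y} = 0. s²Y - 5s - 1 + Y = 0. Y(s² + 1) = 5s + 1. Y = (5s + 1)/(s² + 1). Inverting: y(t) = 5cos(t) + sin(t)

Final answer: y(t) = 5cos(t) + sin(t)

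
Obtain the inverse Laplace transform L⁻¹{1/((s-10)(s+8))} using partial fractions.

Decompose: A/(s-10) + B/(s+8). A = 1/18, B = -1/18. f(t) = (e^(10t) - e^(-8t))/18

Final answer: (e^(10t) - e^(-8t))/18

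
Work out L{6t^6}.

L{t^n} = n!/s^(n+1). So L{6t^6} = 6·6!/s^7 = 4320/s^7

Final answer: 4320/s^7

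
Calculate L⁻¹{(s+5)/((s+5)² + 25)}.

Using frequency shift: L⁻¹{(s-a)/((s-a)² + b²)} = e^(at)cos(bt). Here a=-5, b=5

Final answer: e^(-5t)·cos(5t)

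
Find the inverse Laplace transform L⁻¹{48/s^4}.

L⁻¹{n!/s^(n+1)} = t^n with n=3. So L⁻¹{6/s^4} = t^3, and L⁻¹{48/s^4} = (48/6)·t^3 = 8·t^3

Final answer: 8·t^3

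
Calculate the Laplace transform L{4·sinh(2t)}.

L{sinh(ωt)} = ω/(s² - ω²), so L{sinh(2t)} = 2/(s² - 4). Then L{4·sinh(2t)} = 4·2/(s² - 4) = 8/(s² - 4)

Final answer: 8/(s² - 4)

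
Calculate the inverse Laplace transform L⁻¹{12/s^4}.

L⁻¹{n!/s^(n+1)} = t^n with n=3. So L⁻¹{6/s^4} = t^3, and L⁻¹{12/s^4} = (12/6)·t^3 = 2·t^3

Final answer: 2·t^3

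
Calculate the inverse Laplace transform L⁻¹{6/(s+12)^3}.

L⁻¹{n!/(s-a)^(n+1)} = t^n·e^(at) with n=2, a=-12. So L⁻¹{2/(s+12)^3} = t^2·e^(-12t), and L⁻¹{6/(s+12)^3} = (6/2)·t^2·e^(-12t) = 3·t^2·e^(-12t)

Final answer: 3·t^2·e^(-12t)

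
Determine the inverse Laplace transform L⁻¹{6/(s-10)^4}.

L⁻¹{n!/(s-a)^(n+1)} = t^n·e^(at) with n=3, a=10. So L⁻¹{6/(s-10)^4} = t^3·e^(10t)

Final answer: t^3·e^(10t)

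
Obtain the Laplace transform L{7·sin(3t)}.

L{sin(ωt)} = ω/(s² + ω²), so L{sin(3t)} = 3/(s² + 9). Then L{7·sin(3t)} = 7·3/(s² + 9) = 21/(s² + 9)

Final answer: 21/(s² + 9)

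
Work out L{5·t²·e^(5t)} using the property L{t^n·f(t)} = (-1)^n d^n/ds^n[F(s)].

L{e^(5t)} = 1/(s-5). d/ds[1/(s-5)] = -1/(s-5)². d²/ds²[1/(s-5)] = 2/(s-5)³. So L{t²·e^(5t)} = (-1)² · 2/(s-5)³ = 2/(s-5)³. Then L{5·t²·e^(5t)} = 5·2/(s-5)³ = 10/(s-5)³

Final answer: 10/(s-5)³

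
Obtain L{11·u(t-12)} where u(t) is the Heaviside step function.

L{u(t-a)} = e^(-as)/s. Here a=12, so L{u(t-12)} = e^(-12s)/s, and L{11·u(t-12)} = 11·e^(-12s)/s

Final answer: 11·e^(-12s)/s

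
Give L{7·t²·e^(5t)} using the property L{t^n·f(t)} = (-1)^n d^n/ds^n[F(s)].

L{e^(5t)} = 1/(s-5). d/ds[1/(s-5)] = -1/(s-5)². d²/ds²[1/(s-5)] = 2/(s-5)³. So L{t²·e^(5t)} = (-1)² · 2/(s-5)³ = 2/(s-5)³. Then L{7·t²·e^(5t)} = 7·2/(s-5)³ = 14/(s-5)³

Final answer: 14/(s-5)³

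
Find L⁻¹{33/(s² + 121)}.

This is the form c·a/(s² + a²) with a = 11, c = 3. L⁻¹ = 3·sin(11t)

Final answer: 3·sin(11t)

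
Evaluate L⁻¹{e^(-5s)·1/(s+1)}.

L⁻¹{1/(s+1)} = e^(-t). By the time shift theorem, L⁻¹{e^(-as)F(s)} = u(t-a)f(t-a) with a=5, so L⁻¹{e^(-5s)·1/(s+1)} = u(t-5)·e^(-(t-5))

Final answer: u(t-5)·e^(-(t-5))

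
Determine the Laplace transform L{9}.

L{9} = 9 · L{1} = 9/s

Final answer: 9/s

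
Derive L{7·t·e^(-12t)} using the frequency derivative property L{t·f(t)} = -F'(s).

L{e^(-12t)} = 1/(s+12). By frequency derivative: L{t·e^(-12t)} = -d/ds[1/(s+12)] = -(-1)/(s+12)² = 1/(s+12)². Then L{7·t·e^(-12t)} = 7·1/(s+12)² = 7/(s+12)²

Final answer: 7/(s+12)²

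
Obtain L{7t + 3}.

L{7t + 3} = 7·L{t} + 3·L{1} = 7/s² + 3/s

Final answer: 7/s² + 3/s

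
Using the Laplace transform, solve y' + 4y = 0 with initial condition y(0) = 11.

L{y'} + 4L{y} = 0. sY - 11 + 4Y = 0. Y(s+4) = 11. Y = 11/(s+4)

Final answer: y(t) = 11e^(-4t)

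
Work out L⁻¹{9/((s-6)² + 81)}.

Form: b/((s-a)² + b²) → e^(at)sin(bt). With a=6, b=9

Final answer: e^(6t)·sin(9t)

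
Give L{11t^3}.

L{t^n} = n!/s^(n+1). So L{11t^3} = 11·3!/s^4 = 66/s^4

Final answer: 66/s^4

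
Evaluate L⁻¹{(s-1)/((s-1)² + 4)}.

Using frequency shift: L⁻¹{(s-a)/((s-a)² + b²)} = e^(at)cos(bt). Here a=1, b=2

Final answer: e^t·cos(2t)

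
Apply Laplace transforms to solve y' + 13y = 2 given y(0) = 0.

sY + 13Y = 2/s. Y = 2/(s(s+13)). Partial fractions: Y = 2/13/s - 2/13/(s+13)

Final answer: y(t) = 2/13(1 - e^(-13t))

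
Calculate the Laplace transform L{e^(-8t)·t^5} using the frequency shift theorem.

L{e^(at)·t^n} = n!/(s-a)^(n+1), so L{e^(-8t)·t^5} = 120/(s+8)^6

Final answer: 120/(s+8)^6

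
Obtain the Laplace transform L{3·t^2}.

L{t^n} = n!/s^(n+1), so L{t^2} = 2/s^3. Then L{3·t^2} = 3·2/s^3 = 6/s^3

Final answer: 6/s^3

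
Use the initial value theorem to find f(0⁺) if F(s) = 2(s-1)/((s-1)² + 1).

f(0⁺) = lim_{s→∞} sF(s) = lim_{s→∞} 2s(s-1)/((s-1)² + 1) = 2

Final answer: 2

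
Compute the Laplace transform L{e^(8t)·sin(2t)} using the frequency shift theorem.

Frequency shift: L{e^(at)f(t)} = F(s-a). L{e^(8t)·sin(2t)} = 2/((s-8)² + 4)

Final answer: 2/((s-8)² + 4)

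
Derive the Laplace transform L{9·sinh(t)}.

L{sinh(ωt)} = ω/(s² - ω²), so L{sinh(t)} = 1/(s² - 1). Then L{9·sinh(t)} = 9·1/(s² - 1) = 9/(s² - 1)

Final answer: 9/(s² - 1)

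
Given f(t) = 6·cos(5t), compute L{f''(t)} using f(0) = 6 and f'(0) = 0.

F(s) = 6s/(s² + 25). L{f''(t)} = s²F(s) - sf(0) - f'(0) = 6s³/(s² + 25) - 6s = (6s³ - 6s(s² + 25))/(s² + 25) = -150s/(s² + 25)

Final answer: -150s/(s² + 25)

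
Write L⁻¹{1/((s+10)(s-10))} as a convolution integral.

1/((s+10)(s-10)) = (1/(s+10))·(1/(s-10)) = L{e^(-10t)}·L{e^(10t)}. So f(t) = e^(-10t)*e^(10t) = ∫₀ᵗ e^(-10τ)·e^(10(t-τ)) dτ

Final answer: ∫₀ᵗ e^(-10τ)·e^(10(t-τ)) dτ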